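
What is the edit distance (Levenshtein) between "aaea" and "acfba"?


Computing edit distance: "aaea" -> "acfba"
DP table:
           a    c    f    b    a
      0    1    2    3    4    5
  a   1    0    1    2    3    4
  a   2    1    1    2    3    3
  e   3    2    2    2    3    4
  a   4    3    3    3    3    3
Edit distance = dp[4][5] = 3

3


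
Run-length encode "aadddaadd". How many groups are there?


Input: aadddaadd
Scanning for consecutive runs:
  Group 1: 'a' x 2 (positions 0-1)
  Group 2: 'd' x 3 (positions 2-4)
  Group 3: 'a' x 2 (positions 5-6)
  Group 4: 'd' x 2 (positions 7-8)
Total groups: 4

4


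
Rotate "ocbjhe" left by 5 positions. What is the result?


Input: "ocbjhe", rotate left by 5
First 5 characters: "ocbjh"
Remaining characters: "e"
Concatenate remaining + first: "e" + "ocbjh" = "eocbjh"

eocbjh


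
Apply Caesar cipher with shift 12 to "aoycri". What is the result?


Caesar cipher: shift "aoycri" by 12
  'a' (pos 0) + 12 = pos 12 = 'm'
  'o' (pos 14) + 12 = pos 0 = 'a'
  'y' (pos 24) + 12 = pos 10 = 'k'
  'c' (pos 2) + 12 = pos 14 = 'o'
  'r' (pos 17) + 12 = pos 3 = 'd'
  'i' (pos 8) + 12 = pos 20 = 'u'
Result: makodu

makodu


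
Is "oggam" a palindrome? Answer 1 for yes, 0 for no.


Input: oggam
Reversed: maggo
  Compare pos 0 ('o') with pos 4 ('m'): MISMATCH
  Compare pos 1 ('g') with pos 3 ('a'): MISMATCH
Result: not a palindrome

0


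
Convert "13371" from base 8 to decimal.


Input: "13371" in base 8
Positional expansion:
  Digit '1' (value 1) x 8^4 = 4096
  Digit '3' (value 3) x 8^3 = 1536
  Digit '3' (value 3) x 8^2 = 192
  Digit '7' (value 7) x 8^1 = 56
  Digit '1' (value 1) x 8^0 = 1
Sum = 5881

5881


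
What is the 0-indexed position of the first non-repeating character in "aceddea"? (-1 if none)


Input: aceddea
Character frequencies:
  'a': 2
  'c': 1
  'd': 2
  'e': 2
Scanning left to right for freq == 1:
  Position 0 ('a'): freq=2, skip
  Position 1 ('c'): unique! => answer = 1

1


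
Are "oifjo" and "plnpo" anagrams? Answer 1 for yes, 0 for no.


Strings: "oifjo", "plnpo"
Sorted first:  fijoo
Sorted second: lnopp
Differ at position 0: 'f' vs 'l' => not anagrams

0


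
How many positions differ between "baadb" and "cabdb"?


Comparing "baadb" and "cabdb" position by position:
  Position 0: 'b' vs 'c' => DIFFER
  Position 1: 'a' vs 'a' => same
  Position 2: 'a' vs 'b' => DIFFER
  Position 3: 'd' vs 'd' => same
  Position 4: 'b' vs 'b' => same
Positions that differ: 2

2


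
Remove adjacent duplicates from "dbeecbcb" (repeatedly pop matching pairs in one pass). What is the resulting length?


Input: dbeecbcb
Stack-based adjacent duplicate removal:
  Read 'd': push. Stack: d
  Read 'b': push. Stack: db
  Read 'e': push. Stack: dbe
  Read 'e': matches stack top 'e' => pop. Stack: db
  Read 'c': push. Stack: dbc
  Read 'b': push. Stack: dbcb
  Read 'c': push. Stack: dbcbc
  Read 'b': push. Stack: dbcbcb
Final stack: "dbcbcb" (length 6)

6


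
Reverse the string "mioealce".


Input: mioealce
Reading characters right to left:
  Position 7: 'e'
  Position 6: 'c'
  Position 5: 'l'
  Position 4: 'a'
  Position 3: 'e'
  Position 2: 'o'
  Position 1: 'i'
  Position 0: 'm'
Reversed: eclaeoim

eclaeoim


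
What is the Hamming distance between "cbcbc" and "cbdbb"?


Comparing "cbcbc" and "cbdbb" position by position:
  Position 0: 'c' vs 'c' => same
  Position 1: 'b' vs 'b' => same
  Position 2: 'c' vs 'd' => differ
  Position 3: 'b' vs 'b' => same
  Position 4: 'c' vs 'b' => differ
Total differences (Hamming distance): 2

2


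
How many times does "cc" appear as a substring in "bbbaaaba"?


Searching for "cc" in "bbbaaaba"
Scanning each position:
  Position 0: "bb" => no
  Position 1: "bb" => no
  Position 2: "ba" => no
  Position 3: "aa" => no
  Position 4: "aa" => no
  Position 5: "ab" => no
  Position 6: "ba" => no
Total occurrences: 0

0


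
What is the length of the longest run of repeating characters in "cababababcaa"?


Input: "cababababcaa"
Scanning for longest run:
  Position 1 ('a'): new char, reset run to 1
  Position 2 ('b'): new char, reset run to 1
  Position 3 ('a'): new char, reset run to 1
  Position 4 ('b'): new char, reset run to 1
  Position 5 ('a'): new char, reset run to 1
  Position 6 ('b'): new char, reset run to 1
  Position 7 ('a'): new char, reset run to 1
  Position 8 ('b'): new char, reset run to 1
  Position 9 ('c'): new char, reset run to 1
  Position 10 ('a'): new char, reset run to 1
  Position 11 ('a'): continues run of 'a', length=2
Longest run: 'a' with length 2

2


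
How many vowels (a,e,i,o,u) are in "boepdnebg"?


Input: boepdnebg
Checking each character:
  'b' at position 0: consonant
  'o' at position 1: vowel (running total: 1)
  'e' at position 2: vowel (running total: 2)
  'p' at position 3: consonant
  'd' at position 4: consonant
  'n' at position 5: consonant
  'e' at position 6: vowel (running total: 3)
  'b' at position 7: consonant
  'g' at position 8: consonant
Total vowels: 3

3


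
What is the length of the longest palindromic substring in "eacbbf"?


Input: "eacbbf"
Checking substrings for palindromes:
  [3:5] "bb" (len 2) => palindrome
Longest palindromic substring: "bb" with length 2

2


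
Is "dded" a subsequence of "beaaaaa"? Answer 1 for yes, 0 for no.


Check if "dded" is a subsequence of "beaaaaa"
Greedy scan:
  Position 0 ('b'): no match needed
  Position 1 ('e'): no match needed
  Position 2 ('a'): no match needed
  Position 3 ('a'): no match needed
  Position 4 ('a'): no match needed
  Position 5 ('a'): no match needed
  Position 6 ('a'): no match needed
Only matched 0/4 characters => not a subsequence

0


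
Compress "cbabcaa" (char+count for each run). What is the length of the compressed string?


Input: cbabcaa
Runs:
  'c' x 1 => "c1"
  'b' x 1 => "b1"
  'a' x 1 => "a1"
  'b' x 1 => "b1"
  'c' x 1 => "c1"
  'a' x 2 => "a2"
Compressed: "c1b1a1b1c1a2"
Compressed length: 12

12


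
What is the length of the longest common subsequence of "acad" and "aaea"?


LCS of "acad" and "aaea"
DP table:
           a    a    e    a
      0    0    0    0    0
  a   0    1    1    1    1
  c   0    1    1    1    1
  a   0    1    2    2    2
  d   0    1    2    2    2
LCS length = dp[4][4] = 2

2


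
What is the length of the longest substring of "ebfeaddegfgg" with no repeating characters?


Input: "ebfeaddegfgg"
Sliding window (track last position of each char):
  Position 0 ('e'): window [0,0] length 1 -- new best
  Position 1 ('b'): window [0,1] length 2 -- new best
  Position 2 ('f'): window [0,2] length 3 -- new best
  Position 3 ('e'): repeat (last at 0), move window start to 1
  Position 3 ('e'): window [1,3] length 3
  Position 4 ('a'): window [1,4] length 4 -- new best
  Position 5 ('d'): window [1,5] length 5 -- new best
  Position 6 ('d'): repeat (last at 5), move window start to 6
  Position 6 ('d'): window [6,6] length 1
  Position 7 ('e'): window [6,7] length 2
  Position 8 ('g'): window [6,8] length 3
  Position 9 ('f'): window [6,9] length 4
  Position 10 ('g'): repeat (last at 8), move window start to 9
  Position 10 ('g'): window [9,10] length 2
  Position 11 ('g'): repeat (last at 10), move window start to 11
  Position 11 ('g'): window [11,11] length 1
Longest substring with no repeats: "bfead" with length 5

5


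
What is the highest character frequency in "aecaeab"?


Input: aecaeab
Character counts:
  'a': 3
  'b': 1
  'c': 1
  'e': 2
Maximum frequency: 3

3


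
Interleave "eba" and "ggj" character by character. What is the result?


Interleaving "eba" and "ggj":
  Position 0: 'e' from first, 'g' from second => "eg"
  Position 1: 'b' from first, 'g' from second => "bg"
  Position 2: 'a' from first, 'j' from second => "aj"
Result: egbgaj

egbgaj


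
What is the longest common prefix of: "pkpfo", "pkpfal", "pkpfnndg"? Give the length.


Words: pkpfo, pkpfal, pkpfnndg
  Position 0: all 'p' => match
  Position 1: all 'k' => match
  Position 2: all 'p' => match
  Position 3: all 'f' => match
  Position 4: ('o', 'a', 'n') => mismatch, stop
LCP = "pkpf" (length 4)

4


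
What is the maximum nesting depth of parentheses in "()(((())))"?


Input: "()(((())))"
Tracking depth:
  Position 0 '(': depth becomes 1
  Position 1 ')': depth becomes 0
  Position 2 '(': depth becomes 1
  Position 3 '(': depth becomes 2
  Position 4 '(': depth becomes 3
  Position 5 '(': depth becomes 4
  Position 6 ')': depth becomes 3
  Position 7 ')': depth becomes 2
  Position 8 ')': depth becomes 1
  Position 9 ')': depth becomes 0
Maximum depth reached: 4

4


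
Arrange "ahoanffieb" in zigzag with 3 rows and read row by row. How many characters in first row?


Zigzag "ahoanffieb" into 3 rows:
Placing characters:
  'a' => row 0
  'h' => row 1
  'o' => row 2
  'a' => row 1
  'n' => row 0
  'f' => row 1
  'f' => row 2
  'i' => row 1
  'e' => row 0
  'b' => row 1
Rows:
  Row 0: "ane"
  Row 1: "hafib"
  Row 2: "of"
First row length: 3

3


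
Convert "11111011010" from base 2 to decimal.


Input: "11111011010" in base 2
Positional expansion:
  Digit '1' (value 1) x 2^10 = 1024
  Digit '1' (value 1) x 2^9 = 512
  Digit '1' (value 1) x 2^8 = 256
  Digit '1' (value 1) x 2^7 = 128
  Digit '1' (value 1) x 2^6 = 64
  Digit '0' (value 0) x 2^5 = 0
  Digit '1' (value 1) x 2^4 = 16
  Digit '1' (value 1) x 2^3 = 8
  Digit '0' (value 0) x 2^2 = 0
  Digit '1' (value 1) x 2^1 = 2
  Digit '0' (value 0) x 2^0 = 0
Sum = 2010

2010


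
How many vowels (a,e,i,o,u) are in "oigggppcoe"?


Input: oigggppcoe
Checking each character:
  'o' at position 0: vowel (running total: 1)
  'i' at position 1: vowel (running total: 2)
  'g' at position 2: consonant
  'g' at position 3: consonant
  'g' at position 4: consonant
  'p' at position 5: consonant
  'p' at position 6: consonant
  'c' at position 7: consonant
  'o' at position 8: vowel (running total: 3)
  'e' at position 9: vowel (running total: 4)
Total vowels: 4

4


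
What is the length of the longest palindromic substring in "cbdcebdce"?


Input: "cbdcebdce"
Checking substrings for palindromes:
  No multi-char palindromic substrings found
Longest palindromic substring: "c" with length 1

1


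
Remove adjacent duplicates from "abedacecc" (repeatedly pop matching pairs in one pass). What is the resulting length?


Input: abedacecc
Stack-based adjacent duplicate removal:
  Read 'a': push. Stack: a
  Read 'b': push. Stack: ab
  Read 'e': push. Stack: abe
  Read 'd': push. Stack: abed
  Read 'a': push. Stack: abeda
  Read 'c': push. Stack: abedac
  Read 'e': push. Stack: abedace
  Read 'c': push. Stack: abedacec
  Read 'c': matches stack top 'c' => pop. Stack: abedace
Final stack: "abedace" (length 7)

7


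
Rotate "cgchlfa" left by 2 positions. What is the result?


Input: "cgchlfa", rotate left by 2
First 2 characters: "cg"
Remaining characters: "chlfa"
Concatenate remaining + first: "chlfa" + "cg" = "chlfacg"

chlfacg


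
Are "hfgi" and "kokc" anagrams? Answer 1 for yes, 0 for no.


Strings: "hfgi", "kokc"
Sorted first:  fghi
Sorted second: ckko
Differ at position 0: 'f' vs 'c' => not anagrams

0


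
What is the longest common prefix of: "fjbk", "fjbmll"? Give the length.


Words: fjbk, fjbmll
  Position 0: all 'f' => match
  Position 1: all 'j' => match
  Position 2: all 'b' => match
  Position 3: ('k', 'm') => mismatch, stop
LCP = "fjb" (length 3)

3


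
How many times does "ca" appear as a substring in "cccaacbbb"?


Searching for "ca" in "cccaacbbb"
Scanning each position:
  Position 0: "cc" => no
  Position 1: "cc" => no
  Position 2: "ca" => MATCH
  Position 3: "aa" => no
  Position 4: "ac" => no
  Position 5: "cb" => no
  Position 6: "bb" => no
  Position 7: "bb" => no
Total occurrences: 1

1


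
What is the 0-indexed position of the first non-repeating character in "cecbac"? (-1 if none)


Input: cecbac
Character frequencies:
  'a': 1
  'b': 1
  'c': 3
  'e': 1
Scanning left to right for freq == 1:
  Position 0 ('c'): freq=3, skip
  Position 1 ('e'): unique! => answer = 1

1


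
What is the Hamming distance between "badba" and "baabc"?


Comparing "badba" and "baabc" position by position:
  Position 0: 'b' vs 'b' => same
  Position 1: 'a' vs 'a' => same
  Position 2: 'd' vs 'a' => differ
  Position 3: 'b' vs 'b' => same
  Position 4: 'a' vs 'c' => differ
Total differences (Hamming distance): 2

2


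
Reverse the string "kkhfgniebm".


Input: kkhfgniebm
Reading characters right to left:
  Position 9: 'm'
  Position 8: 'b'
  Position 7: 'e'
  Position 6: 'i'
  Position 5: 'n'
  Position 4: 'g'
  Position 3: 'f'
  Position 2: 'h'
  Position 1: 'k'
  Position 0: 'k'
Reversed: mbeingfhkk

mbeingfhkk


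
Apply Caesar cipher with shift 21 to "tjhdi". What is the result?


Caesar cipher: shift "tjhdi" by 21
  't' (pos 19) + 21 = pos 14 = 'o'
  'j' (pos 9) + 21 = pos 4 = 'e'
  'h' (pos 7) + 21 = pos 2 = 'c'
  'd' (pos 3) + 21 = pos 24 = 'y'
  'i' (pos 8) + 21 = pos 3 = 'd'
Result: oecyd

oecyd


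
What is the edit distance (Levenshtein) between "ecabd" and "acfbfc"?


Computing edit distance: "ecabd" -> "acfbfc"
DP table:
           a    c    f    b    f    c
      0    1    2    3    4    5    6
  e   1    1    2    3    4    5    6
  c   2    2    1    2    3    4    5
  a   3    2    2    2    3    4    5
  b   4    3    3    3    2    3    4
  d   5    4    4    4    3    3    4
Edit distance = dp[5][6] = 4

4


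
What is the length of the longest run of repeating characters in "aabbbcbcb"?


Input: "aabbbcbcb"
Scanning for longest run:
  Position 1 ('a'): continues run of 'a', length=2
  Position 2 ('b'): new char, reset run to 1
  Position 3 ('b'): continues run of 'b', length=2
  Position 4 ('b'): continues run of 'b', length=3
  Position 5 ('c'): new char, reset run to 1
  Position 6 ('b'): new char, reset run to 1
  Position 7 ('c'): new char, reset run to 1
  Position 8 ('b'): new char, reset run to 1
Longest run: 'b' with length 3

3


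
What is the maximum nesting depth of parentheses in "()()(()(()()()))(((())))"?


Input: "()()(()(()()()))(((())))"
Tracking depth:
  Position 0 '(': depth becomes 1
  Position 1 ')': depth becomes 0
  Position 2 '(': depth becomes 1
  Position 3 ')': depth becomes 0
  Position 4 '(': depth becomes 1
  Position 5 '(': depth becomes 2
  Position 6 ')': depth becomes 1
  Position 7 '(': depth becomes 2
  Position 8 '(': depth becomes 3
  Position 9 ')': depth becomes 2
  Position 10 '(': depth becomes 3
  Position 11 ')': depth becomes 2
  Position 12 '(': depth becomes 3
  Position 13 ')': depth becomes 2
  Position 14 ')': depth becomes 1
  Position 15 ')': depth becomes 0
  Position 16 '(': depth becomes 1
  Position 17 '(': depth becomes 2
  Position 18 '(': depth becomes 3
  Position 19 '(': depth becomes 4
  Position 20 ')': depth becomes 3
  Position 21 ')': depth becomes 2
  Position 22 ')': depth becomes 1
  Position 23 ')': depth becomes 0
Maximum depth reached: 4

4


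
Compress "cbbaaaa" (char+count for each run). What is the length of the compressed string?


Input: cbbaaaa
Runs:
  'c' x 1 => "c1"
  'b' x 2 => "b2"
  'a' x 4 => "a4"
Compressed: "c1b2a4"
Compressed length: 6

6


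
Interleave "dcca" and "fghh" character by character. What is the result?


Interleaving "dcca" and "fghh":
  Position 0: 'd' from first, 'f' from second => "df"
  Position 1: 'c' from first, 'g' from second => "cg"
  Position 2: 'c' from first, 'h' from second => "ch"
  Position 3: 'a' from first, 'h' from second => "ah"
Result: dfcgchah

dfcgchah


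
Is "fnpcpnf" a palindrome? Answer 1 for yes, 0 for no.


Input: fnpcpnf
Reversed: fnpcpnf
  Compare pos 0 ('f') with pos 6 ('f'): match
  Compare pos 1 ('n') with pos 5 ('n'): match
  Compare pos 2 ('p') with pos 4 ('p'): match
Result: palindrome

1


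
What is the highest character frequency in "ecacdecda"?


Input: ecacdecda
Character counts:
  'a': 2
  'c': 3
  'd': 2
  'e': 2
Maximum frequency: 3

3


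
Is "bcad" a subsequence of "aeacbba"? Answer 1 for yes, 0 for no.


Check if "bcad" is a subsequence of "aeacbba"
Greedy scan:
  Position 0 ('a'): no match needed
  Position 1 ('e'): no match needed
  Position 2 ('a'): no match needed
  Position 3 ('c'): no match needed
  Position 4 ('b'): matches sub[0] = 'b'
  Position 5 ('b'): no match needed
  Position 6 ('a'): no match needed
Only matched 1/4 characters => not a subsequence

0


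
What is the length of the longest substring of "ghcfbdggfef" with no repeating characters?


Input: "ghcfbdggfef"
Sliding window (track last position of each char):
  Position 0 ('g'): window [0,0] length 1 -- new best
  Position 1 ('h'): window [0,1] length 2 -- new best
  Position 2 ('c'): window [0,2] length 3 -- new best
  Position 3 ('f'): window [0,3] length 4 -- new best
  Position 4 ('b'): window [0,4] length 5 -- new best
  Position 5 ('d'): window [0,5] length 6 -- new best
  Position 6 ('g'): repeat (last at 0), move window start to 1
  Position 6 ('g'): window [1,6] length 6
  Position 7 ('g'): repeat (last at 6), move window start to 7
  Position 7 ('g'): window [7,7] length 1
  Position 8 ('f'): window [7,8] length 2
  Position 9 ('e'): window [7,9] length 3
  Position 10 ('f'): repeat (last at 8), move window start to 9
  Position 10 ('f'): window [9,10] length 2
Longest substring with no repeats: "ghcfbd" with length 6

6


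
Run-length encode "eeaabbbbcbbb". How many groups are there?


Input: eeaabbbbcbbb
Scanning for consecutive runs:
  Group 1: 'e' x 2 (positions 0-1)
  Group 2: 'a' x 2 (positions 2-3)
  Group 3: 'b' x 4 (positions 4-7)
  Group 4: 'c' x 1 (positions 8-8)
  Group 5: 'b' x 3 (positions 9-11)
Total groups: 5

5


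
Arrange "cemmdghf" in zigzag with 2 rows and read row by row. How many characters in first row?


Zigzag "cemmdghf" into 2 rows:
Placing characters:
  'c' => row 0
  'e' => row 1
  'm' => row 0
  'm' => row 1
  'd' => row 0
  'g' => row 1
  'h' => row 0
  'f' => row 1
Rows:
  Row 0: "cmdh"
  Row 1: "emgf"
First row length: 4

4


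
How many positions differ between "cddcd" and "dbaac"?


Comparing "cddcd" and "dbaac" position by position:
  Position 0: 'c' vs 'd' => DIFFER
  Position 1: 'd' vs 'b' => DIFFER
  Position 2: 'd' vs 'a' => DIFFER
  Position 3: 'c' vs 'a' => DIFFER
  Position 4: 'd' vs 'c' => DIFFER
Positions that differ: 5

5


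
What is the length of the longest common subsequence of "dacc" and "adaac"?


LCS of "dacc" and "adaac"
DP table:
           a    d    a    a    c
      0    0    0    0    0    0
  d   0    0    1    1    1    1
  a   0    1    1    2    2    2
  c   0    1    1    2    2    3
  c   0    1    1    2    2    3
LCS length = dp[4][5] = 3

3


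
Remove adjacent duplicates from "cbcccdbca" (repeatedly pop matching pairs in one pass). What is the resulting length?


Input: cbcccdbca
Stack-based adjacent duplicate removal:
  Read 'c': push. Stack: c
  Read 'b': push. Stack: cb
  Read 'c': push. Stack: cbc
  Read 'c': matches stack top 'c' => pop. Stack: cb
  Read 'c': push. Stack: cbc
  Read 'd': push. Stack: cbcd
  Read 'b': push. Stack: cbcdb
  Read 'c': push. Stack: cbcdbc
  Read 'a': push. Stack: cbcdbca
Final stack: "cbcdbca" (length 7)

7


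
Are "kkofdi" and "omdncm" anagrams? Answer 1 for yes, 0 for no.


Strings: "kkofdi", "omdncm"
Sorted first:  dfikko
Sorted second: cdmmno
Differ at position 0: 'd' vs 'c' => not anagrams

0


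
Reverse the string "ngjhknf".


Input: ngjhknf
Reading characters right to left:
  Position 6: 'f'
  Position 5: 'n'
  Position 4: 'k'
  Position 3: 'h'
  Position 2: 'j'
  Position 1: 'g'
  Position 0: 'n'
Reversed: fnkhjgn

fnkhjgn


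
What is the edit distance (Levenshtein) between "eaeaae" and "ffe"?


Computing edit distance: "eaeaae" -> "ffe"
DP table:
           f    f    e
      0    1    2    3
  e   1    1    2    2
  a   2    2    2    3
  e   3    3    3    2
  a   4    4    4    3
  a   5    5    5    4
  e   6    6    6    5
Edit distance = dp[6][3] = 5

5


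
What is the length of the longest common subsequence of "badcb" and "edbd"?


LCS of "badcb" and "edbd"
DP table:
           e    d    b    d
      0    0    0    0    0
  b   0    0    0    1    1
  a   0    0    0    1    1
  d   0    0    1    1    2
  c   0    0    1    1    2
  b   0    0    1    2    2
LCS length = dp[5][4] = 2

2


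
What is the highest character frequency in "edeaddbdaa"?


Input: edeaddbdaa
Character counts:
  'a': 3
  'b': 1
  'd': 4
  'e': 2
Maximum frequency: 4

4


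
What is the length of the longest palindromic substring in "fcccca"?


Input: "fcccca"
Checking substrings for palindromes:
  [1:5] "cccc" (len 4) => palindrome
  [1:4] "ccc" (len 3) => palindrome
  [2:5] "ccc" (len 3) => palindrome
  [1:3] "cc" (len 2) => palindrome
  [2:4] "cc" (len 2) => palindrome
  [3:5] "cc" (len 2) => palindrome
Longest palindromic substring: "cccc" with length 4

4


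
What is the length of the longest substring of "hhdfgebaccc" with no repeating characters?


Input: "hhdfgebaccc"
Sliding window (track last position of each char):
  Position 0 ('h'): window [0,0] length 1 -- new best
  Position 1 ('h'): repeat (last at 0), move window start to 1
  Position 1 ('h'): window [1,1] length 1
  Position 2 ('d'): window [1,2] length 2 -- new best
  Position 3 ('f'): window [1,3] length 3 -- new best
  Position 4 ('g'): window [1,4] length 4 -- new best
  Position 5 ('e'): window [1,5] length 5 -- new best
  Position 6 ('b'): window [1,6] length 6 -- new best
  Position 7 ('a'): window [1,7] length 7 -- new best
  Position 8 ('c'): window [1,8] length 8 -- new best
  Position 9 ('c'): repeat (last at 8), move window start to 9
  Position 9 ('c'): window [9,9] length 1
  Position 10 ('c'): repeat (last at 9), move window start to 10
  Position 10 ('c'): window [10,10] length 1
Longest substring with no repeats: "hdfgebac" with length 8

8


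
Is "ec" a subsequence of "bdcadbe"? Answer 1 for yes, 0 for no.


Check if "ec" is a subsequence of "bdcadbe"
Greedy scan:
  Position 0 ('b'): no match needed
  Position 1 ('d'): no match needed
  Position 2 ('c'): no match needed
  Position 3 ('a'): no match needed
  Position 4 ('d'): no match needed
  Position 5 ('b'): no match needed
  Position 6 ('e'): matches sub[0] = 'e'
Only matched 1/2 characters => not a subsequence

0


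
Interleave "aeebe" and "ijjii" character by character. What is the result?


Interleaving "aeebe" and "ijjii":
  Position 0: 'a' from first, 'i' from second => "ai"
  Position 1: 'e' from first, 'j' from second => "ej"
  Position 2: 'e' from first, 'j' from second => "ej"
  Position 3: 'b' from first, 'i' from second => "bi"
  Position 4: 'e' from first, 'i' from second => "ei"
Result: aiejejbiei

aiejejbiei


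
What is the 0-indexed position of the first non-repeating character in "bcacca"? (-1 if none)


Input: bcacca
Character frequencies:
  'a': 2
  'b': 1
  'c': 3
Scanning left to right for freq == 1:
  Position 0 ('b'): unique! => answer = 0

0


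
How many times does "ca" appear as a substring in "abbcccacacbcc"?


Searching for "ca" in "abbcccacacbcc"
Scanning each position:
  Position 0: "ab" => no
  Position 1: "bb" => no
  Position 2: "bc" => no
  Position 3: "cc" => no
  Position 4: "cc" => no
  Position 5: "ca" => MATCH
  Position 6: "ac" => no
  Position 7: "ca" => MATCH
  Position 8: "ac" => no
  Position 9: "cb" => no
  Position 10: "bc" => no
  Position 11: "cc" => no
Total occurrences: 2

2


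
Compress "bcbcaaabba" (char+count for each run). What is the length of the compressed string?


Input: bcbcaaabba
Runs:
  'b' x 1 => "b1"
  'c' x 1 => "c1"
  'b' x 1 => "b1"
  'c' x 1 => "c1"
  'a' x 3 => "a3"
  'b' x 2 => "b2"
  'a' x 1 => "a1"
Compressed: "b1c1b1c1a3b2a1"
Compressed length: 14

14


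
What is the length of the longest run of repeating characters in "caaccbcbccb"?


Input: "caaccbcbccb"
Scanning for longest run:
  Position 1 ('a'): new char, reset run to 1
  Position 2 ('a'): continues run of 'a', length=2
  Position 3 ('c'): new char, reset run to 1
  Position 4 ('c'): continues run of 'c', length=2
  Position 5 ('b'): new char, reset run to 1
  Position 6 ('c'): new char, reset run to 1
  Position 7 ('b'): new char, reset run to 1
  Position 8 ('c'): new char, reset run to 1
  Position 9 ('c'): continues run of 'c', length=2
  Position 10 ('b'): new char, reset run to 1
Longest run: 'a' with length 2

2


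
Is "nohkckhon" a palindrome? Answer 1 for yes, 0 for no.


Input: nohkckhon
Reversed: nohkckhon
  Compare pos 0 ('n') with pos 8 ('n'): match
  Compare pos 1 ('o') with pos 7 ('o'): match
  Compare pos 2 ('h') with pos 6 ('h'): match
  Compare pos 3 ('k') with pos 5 ('k'): match
Result: palindrome

1


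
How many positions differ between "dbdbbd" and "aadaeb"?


Comparing "dbdbbd" and "aadaeb" position by position:
  Position 0: 'd' vs 'a' => DIFFER
  Position 1: 'b' vs 'a' => DIFFER
  Position 2: 'd' vs 'd' => same
  Position 3: 'b' vs 'a' => DIFFER
  Position 4: 'b' vs 'e' => DIFFER
  Position 5: 'd' vs 'b' => DIFFER
Positions that differ: 5

5


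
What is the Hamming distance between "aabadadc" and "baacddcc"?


Comparing "aabadadc" and "baacddcc" position by position:
  Position 0: 'a' vs 'b' => differ
  Position 1: 'a' vs 'a' => same
  Position 2: 'b' vs 'a' => differ
  Position 3: 'a' vs 'c' => differ
  Position 4: 'd' vs 'd' => same
  Position 5: 'a' vs 'd' => differ
  Position 6: 'd' vs 'c' => differ
  Position 7: 'c' vs 'c' => same
Total differences (Hamming distance): 5

5


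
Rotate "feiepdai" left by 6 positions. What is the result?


Input: "feiepdai", rotate left by 6
First 6 characters: "feiepd"
Remaining characters: "ai"
Concatenate remaining + first: "ai" + "feiepd" = "aifeiepd"

aifeiepd


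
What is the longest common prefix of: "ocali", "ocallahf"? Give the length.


Words: ocali, ocallahf
  Position 0: all 'o' => match
  Position 1: all 'c' => match
  Position 2: all 'a' => match
  Position 3: all 'l' => match
  Position 4: ('i', 'l') => mismatch, stop
LCP = "ocal" (length 4)

4


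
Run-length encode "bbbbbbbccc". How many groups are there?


Input: bbbbbbbccc
Scanning for consecutive runs:
  Group 1: 'b' x 7 (positions 0-6)
  Group 2: 'c' x 3 (positions 7-9)
Total groups: 2

2


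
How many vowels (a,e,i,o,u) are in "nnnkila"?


Input: nnnkila
Checking each character:
  'n' at position 0: consonant
  'n' at position 1: consonant
  'n' at position 2: consonant
  'k' at position 3: consonant
  'i' at position 4: vowel (running total: 1)
  'l' at position 5: consonant
  'a' at position 6: vowel (running total: 2)
Total vowels: 2

2


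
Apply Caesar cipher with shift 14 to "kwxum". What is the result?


Caesar cipher: shift "kwxum" by 14
  'k' (pos 10) + 14 = pos 24 = 'y'
  'w' (pos 22) + 14 = pos 10 = 'k'
  'x' (pos 23) + 14 = pos 11 = 'l'
  'u' (pos 20) + 14 = pos 8 = 'i'
  'm' (pos 12) + 14 = pos 0 = 'a'
Result: yklia

yklia


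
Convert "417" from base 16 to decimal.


Input: "417" in base 16
Positional expansion:
  Digit '4' (value 4) x 16^2 = 1024
  Digit '1' (value 1) x 16^1 = 16
  Digit '7' (value 7) x 16^0 = 7
Sum = 1047

1047


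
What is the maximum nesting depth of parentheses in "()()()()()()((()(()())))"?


Input: "()()()()()()((()(()())))"
Tracking depth:
  Position 0 '(': depth becomes 1
  Position 1 ')': depth becomes 0
  Position 2 '(': depth becomes 1
  Position 3 ')': depth becomes 0
  Position 4 '(': depth becomes 1
  Position 5 ')': depth becomes 0
  Position 6 '(': depth becomes 1
  Position 7 ')': depth becomes 0
  Position 8 '(': depth becomes 1
  Position 9 ')': depth becomes 0
  Position 10 '(': depth becomes 1
  Position 11 ')': depth becomes 0
  Position 12 '(': depth becomes 1
  Position 13 '(': depth becomes 2
  Position 14 '(': depth becomes 3
  Position 15 ')': depth becomes 2
  Position 16 '(': depth becomes 3
  Position 17 '(': depth becomes 4
  Position 18 ')': depth becomes 3
  Position 19 '(': depth becomes 4
  Position 20 ')': depth becomes 3
  Position 21 ')': depth becomes 2
  Position 22 ')': depth becomes 1
  Position 23 ')': depth becomes 0
Maximum depth reached: 4

4


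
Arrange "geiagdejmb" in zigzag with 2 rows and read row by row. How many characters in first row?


Zigzag "geiagdejmb" into 2 rows:
Placing characters:
  'g' => row 0
  'e' => row 1
  'i' => row 0
  'a' => row 1
  'g' => row 0
  'd' => row 1
  'e' => row 0
  'j' => row 1
  'm' => row 0
  'b' => row 1
Rows:
  Row 0: "gigem"
  Row 1: "eadjb"
First row length: 5

5


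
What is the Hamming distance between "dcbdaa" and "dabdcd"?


Comparing "dcbdaa" and "dabdcd" position by position:
  Position 0: 'd' vs 'd' => same
  Position 1: 'c' vs 'a' => differ
  Position 2: 'b' vs 'b' => same
  Position 3: 'd' vs 'd' => same
  Position 4: 'a' vs 'c' => differ
  Position 5: 'a' vs 'd' => differ
Total differences (Hamming distance): 3

3


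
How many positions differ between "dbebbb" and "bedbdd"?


Comparing "dbebbb" and "bedbdd" position by position:
  Position 0: 'd' vs 'b' => DIFFER
  Position 1: 'b' vs 'e' => DIFFER
  Position 2: 'e' vs 'd' => DIFFER
  Position 3: 'b' vs 'b' => same
  Position 4: 'b' vs 'd' => DIFFER
  Position 5: 'b' vs 'd' => DIFFER
Positions that differ: 5

5


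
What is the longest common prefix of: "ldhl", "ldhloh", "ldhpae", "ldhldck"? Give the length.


Words: ldhl, ldhloh, ldhpae, ldhldck
  Position 0: all 'l' => match
  Position 1: all 'd' => match
  Position 2: all 'h' => match
  Position 3: ('l', 'l', 'p', 'l') => mismatch, stop
LCP = "ldh" (length 3)

3


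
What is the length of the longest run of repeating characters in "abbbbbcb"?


Input: "abbbbbcb"
Scanning for longest run:
  Position 1 ('b'): new char, reset run to 1
  Position 2 ('b'): continues run of 'b', length=2
  Position 3 ('b'): continues run of 'b', length=3
  Position 4 ('b'): continues run of 'b', length=4
  Position 5 ('b'): continues run of 'b', length=5
  Position 6 ('c'): new char, reset run to 1
  Position 7 ('b'): new char, reset run to 1
Longest run: 'b' with length 5

5


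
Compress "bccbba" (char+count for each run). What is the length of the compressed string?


Input: bccbba
Runs:
  'b' x 1 => "b1"
  'c' x 2 => "c2"
  'b' x 2 => "b2"
  'a' x 1 => "a1"
Compressed: "b1c2b2a1"
Compressed length: 8

8


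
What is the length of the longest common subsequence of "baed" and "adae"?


LCS of "baed" and "adae"
DP table:
           a    d    a    e
      0    0    0    0    0
  b   0    0    0    0    0
  a   0    1    1    1    1
  e   0    1    1    1    2
  d   0    1    2    2    2
LCS length = dp[4][4] = 2

2


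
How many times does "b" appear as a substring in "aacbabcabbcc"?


Searching for "b" in "aacbabcabbcc"
Scanning each position:
  Position 0: "a" => no
  Position 1: "a" => no
  Position 2: "c" => no
  Position 3: "b" => MATCH
  Position 4: "a" => no
  Position 5: "b" => MATCH
  Position 6: "c" => no
  Position 7: "a" => no
  Position 8: "b" => MATCH
  Position 9: "b" => MATCH
  Position 10: "c" => no
  Position 11: "c" => no
Total occurrences: 4

4


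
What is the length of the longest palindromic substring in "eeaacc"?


Input: "eeaacc"
Checking substrings for palindromes:
  [0:2] "ee" (len 2) => palindrome
  [2:4] "aa" (len 2) => palindrome
  [4:6] "cc" (len 2) => palindrome
Longest palindromic substring: "ee" with length 2

2


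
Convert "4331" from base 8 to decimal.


Input: "4331" in base 8
Positional expansion:
  Digit '4' (value 4) x 8^3 = 2048
  Digit '3' (value 3) x 8^2 = 192
  Digit '3' (value 3) x 8^1 = 24
  Digit '1' (value 1) x 8^0 = 1
Sum = 2265

2265


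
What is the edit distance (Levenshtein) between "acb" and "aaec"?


Computing edit distance: "acb" -> "aaec"
DP table:
           a    a    e    c
      0    1    2    3    4
  a   1    0    1    2    3
  c   2    1    1    2    2
  b   3    2    2    2    3
Edit distance = dp[3][4] = 3

3


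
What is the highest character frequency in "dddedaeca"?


Input: dddedaeca
Character counts:
  'a': 2
  'c': 1
  'd': 4
  'e': 2
Maximum frequency: 4

4


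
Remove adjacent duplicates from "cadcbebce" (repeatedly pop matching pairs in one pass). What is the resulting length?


Input: cadcbebce
Stack-based adjacent duplicate removal:
  Read 'c': push. Stack: c
  Read 'a': push. Stack: ca
  Read 'd': push. Stack: cad
  Read 'c': push. Stack: cadc
  Read 'b': push. Stack: cadcb
  Read 'e': push. Stack: cadcbe
  Read 'b': push. Stack: cadcbeb
  Read 'c': push. Stack: cadcbebc
  Read 'e': push. Stack: cadcbebce
Final stack: "cadcbebce" (length 9)

9


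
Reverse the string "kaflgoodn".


Input: kaflgoodn
Reading characters right to left:
  Position 8: 'n'
  Position 7: 'd'
  Position 6: 'o'
  Position 5: 'o'
  Position 4: 'g'
  Position 3: 'l'
  Position 2: 'f'
  Position 1: 'a'
  Position 0: 'k'
Reversed: ndooglfak

ndooglfak


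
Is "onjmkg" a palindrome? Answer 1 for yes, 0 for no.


Input: onjmkg
Reversed: gkmjno
  Compare pos 0 ('o') with pos 5 ('g'): MISMATCH
  Compare pos 1 ('n') with pos 4 ('k'): MISMATCH
  Compare pos 2 ('j') with pos 3 ('m'): MISMATCH
Result: not a palindrome

0


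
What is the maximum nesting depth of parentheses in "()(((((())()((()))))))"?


Input: "()(((((())()((()))))))"
Tracking depth:
  Position 0 '(': depth becomes 1
  Position 1 ')': depth becomes 0
  Position 2 '(': depth becomes 1
  Position 3 '(': depth becomes 2
  Position 4 '(': depth becomes 3
  Position 5 '(': depth becomes 4
  Position 6 '(': depth becomes 5
  Position 7 '(': depth becomes 6
  Position 8 ')': depth becomes 5
  Position 9 ')': depth becomes 4
  Position 10 '(': depth becomes 5
  Position 11 ')': depth becomes 4
  Position 12 '(': depth becomes 5
  Position 13 '(': depth becomes 6
  Position 14 '(': depth becomes 7
  Position 15 ')': depth becomes 6
  Position 16 ')': depth becomes 5
  Position 17 ')': depth becomes 4
  Position 18 ')': depth becomes 3
  Position 19 ')': depth becomes 2
  Position 20 ')': depth becomes 1
  Position 21 ')': depth becomes 0
Maximum depth reached: 7

7


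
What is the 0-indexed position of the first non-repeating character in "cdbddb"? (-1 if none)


Input: cdbddb
Character frequencies:
  'b': 2
  'c': 1
  'd': 3
Scanning left to right for freq == 1:
  Position 0 ('c'): unique! => answer = 0

0


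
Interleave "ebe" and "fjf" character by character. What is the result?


Interleaving "ebe" and "fjf":
  Position 0: 'e' from first, 'f' from second => "ef"
  Position 1: 'b' from first, 'j' from second => "bj"
  Position 2: 'e' from first, 'f' from second => "ef"
Result: efbjef

efbjef


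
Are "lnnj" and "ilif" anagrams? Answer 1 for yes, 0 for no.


Strings: "lnnj", "ilif"
Sorted first:  jlnn
Sorted second: fiil
Differ at position 0: 'j' vs 'f' => not anagrams

0


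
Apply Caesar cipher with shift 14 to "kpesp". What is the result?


Caesar cipher: shift "kpesp" by 14
  'k' (pos 10) + 14 = pos 24 = 'y'
  'p' (pos 15) + 14 = pos 3 = 'd'
  'e' (pos 4) + 14 = pos 18 = 's'
  's' (pos 18) + 14 = pos 6 = 'g'
  'p' (pos 15) + 14 = pos 3 = 'd'
Result: ydsgd

ydsgd


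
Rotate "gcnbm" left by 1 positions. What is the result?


Input: "gcnbm", rotate left by 1
First 1 characters: "g"
Remaining characters: "cnbm"
Concatenate remaining + first: "cnbm" + "g" = "cnbmg"

cnbmg


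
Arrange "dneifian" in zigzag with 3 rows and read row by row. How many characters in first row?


Zigzag "dneifian" into 3 rows:
Placing characters:
  'd' => row 0
  'n' => row 1
  'e' => row 2
  'i' => row 1
  'f' => row 0
  'i' => row 1
  'a' => row 2
  'n' => row 1
Rows:
  Row 0: "df"
  Row 1: "niin"
  Row 2: "ea"
First row length: 2

2


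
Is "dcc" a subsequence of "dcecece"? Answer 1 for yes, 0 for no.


Check if "dcc" is a subsequence of "dcecece"
Greedy scan:
  Position 0 ('d'): matches sub[0] = 'd'
  Position 1 ('c'): matches sub[1] = 'c'
  Position 2 ('e'): no match needed
  Position 3 ('c'): matches sub[2] = 'c'
  Position 4 ('e'): no match needed
  Position 5 ('c'): no match needed
  Position 6 ('e'): no match needed
All 3 characters matched => is a subsequence

1


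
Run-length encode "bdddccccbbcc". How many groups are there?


Input: bdddccccbbcc
Scanning for consecutive runs:
  Group 1: 'b' x 1 (positions 0-0)
  Group 2: 'd' x 3 (positions 1-3)
  Group 3: 'c' x 4 (positions 4-7)
  Group 4: 'b' x 2 (positions 8-9)
  Group 5: 'c' x 2 (positions 10-11)
Total groups: 5

5


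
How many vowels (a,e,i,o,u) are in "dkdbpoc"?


Input: dkdbpoc
Checking each character:
  'd' at position 0: consonant
  'k' at position 1: consonant
  'd' at position 2: consonant
  'b' at position 3: consonant
  'p' at position 4: consonant
  'o' at position 5: vowel (running total: 1)
  'c' at position 6: consonant
Total vowels: 1

1


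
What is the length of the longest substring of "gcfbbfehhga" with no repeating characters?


Input: "gcfbbfehhga"
Sliding window (track last position of each char):
  Position 0 ('g'): window [0,0] length 1 -- new best
  Position 1 ('c'): window [0,1] length 2 -- new best
  Position 2 ('f'): window [0,2] length 3 -- new best
  Position 3 ('b'): window [0,3] length 4 -- new best
  Position 4 ('b'): repeat (last at 3), move window start to 4
  Position 4 ('b'): window [4,4] length 1
  Position 5 ('f'): window [4,5] length 2
  Position 6 ('e'): window [4,6] length 3
  Position 7 ('h'): window [4,7] length 4
  Position 8 ('h'): repeat (last at 7), move window start to 8
  Position 8 ('h'): window [8,8] length 1
  Position 9 ('g'): window [8,9] length 2
  Position 10 ('a'): window [8,10] length 3
Longest substring with no repeats: "gcfb" with length 4

4


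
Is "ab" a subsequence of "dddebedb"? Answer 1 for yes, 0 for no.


Check if "ab" is a subsequence of "dddebedb"
Greedy scan:
  Position 0 ('d'): no match needed
  Position 1 ('d'): no match needed
  Position 2 ('d'): no match needed
  Position 3 ('e'): no match needed
  Position 4 ('b'): no match needed
  Position 5 ('e'): no match needed
  Position 6 ('d'): no match needed
  Position 7 ('b'): no match needed
Only matched 0/2 characters => not a subsequence

0


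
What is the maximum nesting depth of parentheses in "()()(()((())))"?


Input: "()()(()((())))"
Tracking depth:
  Position 0 '(': depth becomes 1
  Position 1 ')': depth becomes 0
  Position 2 '(': depth becomes 1
  Position 3 ')': depth becomes 0
  Position 4 '(': depth becomes 1
  Position 5 '(': depth becomes 2
  Position 6 ')': depth becomes 1
  Position 7 '(': depth becomes 2
  Position 8 '(': depth becomes 3
  Position 9 '(': depth becomes 4
  Position 10 ')': depth becomes 3
  Position 11 ')': depth becomes 2
  Position 12 ')': depth becomes 1
  Position 13 ')': depth becomes 0
Maximum depth reached: 4

4


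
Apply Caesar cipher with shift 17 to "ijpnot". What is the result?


Caesar cipher: shift "ijpnot" by 17
  'i' (pos 8) + 17 = pos 25 = 'z'
  'j' (pos 9) + 17 = pos 0 = 'a'
  'p' (pos 15) + 17 = pos 6 = 'g'
  'n' (pos 13) + 17 = pos 4 = 'e'
  'o' (pos 14) + 17 = pos 5 = 'f'
  't' (pos 19) + 17 = pos 10 = 'k'
Result: zagefk

zagefk


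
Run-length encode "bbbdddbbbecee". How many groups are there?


Input: bbbdddbbbecee
Scanning for consecutive runs:
  Group 1: 'b' x 3 (positions 0-2)
  Group 2: 'd' x 3 (positions 3-5)
  Group 3: 'b' x 3 (positions 6-8)
  Group 4: 'e' x 1 (positions 9-9)
  Group 5: 'c' x 1 (positions 10-10)
  Group 6: 'e' x 2 (positions 11-12)
Total groups: 6

6


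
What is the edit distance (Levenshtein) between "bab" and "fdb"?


Computing edit distance: "bab" -> "fdb"
DP table:
           f    d    b
      0    1    2    3
  b   1    1    2    2
  a   2    2    2    3
  b   3    3    3    2
Edit distance = dp[3][3] = 2

2


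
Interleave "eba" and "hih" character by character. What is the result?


Interleaving "eba" and "hih":
  Position 0: 'e' from first, 'h' from second => "eh"
  Position 1: 'b' from first, 'i' from second => "bi"
  Position 2: 'a' from first, 'h' from second => "ah"
Result: ehbiah

ehbiah
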